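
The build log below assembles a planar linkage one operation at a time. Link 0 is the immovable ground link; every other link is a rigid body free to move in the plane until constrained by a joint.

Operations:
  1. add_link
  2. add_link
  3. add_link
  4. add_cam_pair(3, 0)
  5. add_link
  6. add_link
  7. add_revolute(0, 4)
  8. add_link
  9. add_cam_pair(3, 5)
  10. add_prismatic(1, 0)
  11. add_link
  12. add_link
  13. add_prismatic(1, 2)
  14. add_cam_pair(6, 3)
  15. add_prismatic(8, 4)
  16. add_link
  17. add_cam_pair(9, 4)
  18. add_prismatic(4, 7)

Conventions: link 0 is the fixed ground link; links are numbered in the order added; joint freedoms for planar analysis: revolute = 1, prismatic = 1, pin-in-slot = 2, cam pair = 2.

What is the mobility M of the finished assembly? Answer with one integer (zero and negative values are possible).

L=1 J1=0 J2=0
add link → L=2 J1=0 J2=0
add link → L=3 J1=0 J2=0
add link → L=4 J1=0 J2=0
C@3,0 dof=2 J2 → L=4 J1=0 J2=1
add link → L=5 J1=0 J2=1
add link → L=6 J1=0 J2=1
R@0,4 dof=1 J1 → L=6 J1=1 J2=1
add link → L=7 J1=1 J2=1
C@3,5 dof=2 J2 → L=7 J1=1 J2=2
P@1,0 dof=1 J1 → L=7 J1=2 J2=2
add link → L=8 J1=2 J2=2
add link → L=9 J1=2 J2=2
P@1,2 dof=1 J1 → L=9 J1=3 J2=2
C@6,3 dof=2 J2 → L=9 J1=3 J2=3
P@8,4 dof=1 J1 → L=9 J1=4 J2=3
add link → L=10 J1=4 J2=3
C@9,4 dof=2 J2 → L=10 J1=4 J2=4
P@4,7 dof=1 J1 → L=10 J1=5 J2=4
M=3(L−1)−2J1−J2=3·9−2·5−4=13

M = 13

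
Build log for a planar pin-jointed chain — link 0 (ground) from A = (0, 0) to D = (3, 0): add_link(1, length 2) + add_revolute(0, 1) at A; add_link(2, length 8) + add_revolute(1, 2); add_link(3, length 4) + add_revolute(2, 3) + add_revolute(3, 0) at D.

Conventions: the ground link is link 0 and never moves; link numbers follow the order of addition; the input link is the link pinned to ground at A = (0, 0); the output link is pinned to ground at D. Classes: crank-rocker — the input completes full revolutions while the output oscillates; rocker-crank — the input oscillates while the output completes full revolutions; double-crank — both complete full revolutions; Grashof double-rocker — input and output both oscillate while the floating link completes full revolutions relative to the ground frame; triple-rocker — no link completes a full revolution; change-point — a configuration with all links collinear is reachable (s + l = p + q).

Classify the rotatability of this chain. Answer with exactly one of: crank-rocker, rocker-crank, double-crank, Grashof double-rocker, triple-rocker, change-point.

lengths: ground=3, input=2, coupler=8, output=4
sorted: s=2 (shortest), l=8 (longest), p+q=7
s + l = 10 vs p + q = 7
s + l > p + q → non-Grashof → no link fully rotates → triple-rocker

triple-rocker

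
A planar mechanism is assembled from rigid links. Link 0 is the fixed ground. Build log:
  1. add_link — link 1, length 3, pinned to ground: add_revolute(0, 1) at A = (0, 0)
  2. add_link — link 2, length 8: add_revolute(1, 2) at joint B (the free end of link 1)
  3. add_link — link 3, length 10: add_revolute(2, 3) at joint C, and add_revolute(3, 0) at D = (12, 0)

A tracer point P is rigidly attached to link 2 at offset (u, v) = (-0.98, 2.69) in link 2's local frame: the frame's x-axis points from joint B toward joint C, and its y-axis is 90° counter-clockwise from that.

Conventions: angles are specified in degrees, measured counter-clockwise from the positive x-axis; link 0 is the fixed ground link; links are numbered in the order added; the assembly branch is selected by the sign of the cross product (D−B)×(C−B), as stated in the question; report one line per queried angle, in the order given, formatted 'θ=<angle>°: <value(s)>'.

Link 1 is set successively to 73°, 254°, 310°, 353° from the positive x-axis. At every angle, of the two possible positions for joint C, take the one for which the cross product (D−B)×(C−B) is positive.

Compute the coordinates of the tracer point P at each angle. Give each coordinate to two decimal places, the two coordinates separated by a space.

A=(0,0), D=(12.00,0)
θ=73°: B = A + 3.00·(cos73°, sin73°) = (0.8771, 2.8689)
θ=73°: |BD| = 11.4869
θ=73°: circle(B,8.00) ∩ circle(D,10.00): a=4.1765, h=6.8233
θ=73°:   candidates: C₊=(6.6254,8.4329) cross=78.378; C₋=(3.2171,-4.7812) cross=-78.378
θ=73°:   branch + wants cross > 0 → take C=(6.6254,8.4329) (cross=78.378)
θ=73°: ex = (C−B)/|BC| = (0.7185,0.6955); ey = (-0.6955,0.7185)
θ=73°: P = B + -0.98·ex + 2.69·ey = (-1.6979,4.1202)
θ=254°: B = A + 3.00·(cos254°, sin254°) = (-0.8269, -2.8838)
θ=254°: |BD| = 13.1471
θ=254°: circle(B,8.00) ∩ circle(D,10.00): a=5.2044, h=6.0757
θ=254°:   candidates: C₊=(2.9181,4.1855) cross=79.878; C₋=(5.5835,-7.6699) cross=-79.878
θ=254°:   branch + wants cross > 0 → take C=(2.9181,4.1855) (cross=79.878)
θ=254°: ex = (C−B)/|BC| = (0.4681,0.8837); ey = (-0.8837,0.4681)
θ=254°: P = B + -0.98·ex + 2.69·ey = (-3.6627,-2.4905)
θ=310°: B = A + 3.00·(cos310°, sin310°) = (1.9284, -2.2981)
θ=310°: |BD| = 10.3305
θ=310°: circle(B,8.00) ∩ circle(D,10.00): a=3.4228, h=7.2308
θ=310°:   candidates: C₊=(3.6569,5.5129) cross=74.698; C₋=(6.8740,-8.5863) cross=-74.698
θ=310°:   branch + wants cross > 0 → take C=(3.6569,5.5129) (cross=74.698)
θ=310°: ex = (C−B)/|BC| = (0.2161,0.9764); ey = (-0.9764,0.2161)
θ=310°: P = B + -0.98·ex + 2.69·ey = (-0.9098,-2.6738)
θ=353°: B = A + 3.00·(cos353°, sin353°) = (2.9776, -0.3656)
θ=353°: |BD| = 9.0298
θ=353°: circle(B,8.00) ∩ circle(D,10.00): a=2.5215, h=7.5922
θ=353°:   candidates: C₊=(5.1896,7.3225) cross=68.556; C₋=(5.8045,-7.8495) cross=-68.556
θ=353°:   branch + wants cross > 0 → take C=(5.1896,7.3225) (cross=68.556)
θ=353°: ex = (C−B)/|BC| = (0.2765,0.9610); ey = (-0.9610,0.2765)
θ=353°: P = B + -0.98·ex + 2.69·ey = (0.1215,-0.5636)

θ=73°: -1.70 4.12
θ=254°: -3.66 -2.49
θ=310°: -0.91 -2.67
θ=353°: 0.12 -0.56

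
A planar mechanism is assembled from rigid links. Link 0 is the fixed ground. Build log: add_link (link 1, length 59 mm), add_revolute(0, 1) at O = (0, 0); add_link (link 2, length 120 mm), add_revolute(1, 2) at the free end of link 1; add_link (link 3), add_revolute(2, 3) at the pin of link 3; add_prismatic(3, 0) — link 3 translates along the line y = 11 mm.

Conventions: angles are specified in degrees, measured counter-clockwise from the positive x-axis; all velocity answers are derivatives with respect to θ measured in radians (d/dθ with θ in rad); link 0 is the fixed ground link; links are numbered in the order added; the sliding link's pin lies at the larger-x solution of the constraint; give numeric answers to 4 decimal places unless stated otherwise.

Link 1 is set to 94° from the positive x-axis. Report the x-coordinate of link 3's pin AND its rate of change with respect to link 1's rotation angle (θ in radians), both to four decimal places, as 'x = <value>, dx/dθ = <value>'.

geometry: r = 59 mm, L = 120 mm, e = 11 mm
crank pin P = (r cos θ, r sin θ) = (-4.115632, 58.856279)
h = r sin θ − e = 58.856279 − 11 = 47.856279
x = r cos θ + √(L² − h²) = -4.115632 + 110.044430 = 105.928798
dx/dθ = −r sin θ − h·r cos θ/√(L² − h²) (θ in radians; h = 47.856279) = -57.066467

x = 105.9288, dx/dθ = -57.0665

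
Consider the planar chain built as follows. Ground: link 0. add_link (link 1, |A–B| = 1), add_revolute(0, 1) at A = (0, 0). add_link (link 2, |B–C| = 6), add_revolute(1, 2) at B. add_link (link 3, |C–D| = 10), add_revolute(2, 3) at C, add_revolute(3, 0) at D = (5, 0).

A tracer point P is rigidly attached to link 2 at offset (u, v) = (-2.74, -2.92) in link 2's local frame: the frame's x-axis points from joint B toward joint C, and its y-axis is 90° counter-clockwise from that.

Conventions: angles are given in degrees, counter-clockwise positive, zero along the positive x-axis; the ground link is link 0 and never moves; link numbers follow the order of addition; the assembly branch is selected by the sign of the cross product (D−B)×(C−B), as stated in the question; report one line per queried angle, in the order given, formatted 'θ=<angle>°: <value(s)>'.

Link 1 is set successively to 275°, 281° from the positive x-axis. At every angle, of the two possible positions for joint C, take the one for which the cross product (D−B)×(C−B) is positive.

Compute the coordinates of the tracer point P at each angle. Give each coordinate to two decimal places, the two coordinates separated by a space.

A=(0,0), D=(5.00,0)
θ=275°: B = A + 1.00·(cos275°, sin275°) = (0.0872, -0.9962)
θ=275°: |BD| = 5.0128
θ=275°: circle(B,6.00) ∩ circle(D,10.00): a=-3.8772, h=4.5790
θ=275°:   candidates: C₊=(-4.6227,2.7210) cross=22.954; C₋=(-2.8027,-6.2544) cross=-22.954
θ=275°:   branch + wants cross > 0 → take C=(-4.6227,2.7210) (cross=22.954)
θ=275°: ex = (C−B)/|BC| = (-0.7850,0.6195); ey = (-0.6195,-0.7850)
θ=275°: P = B + -2.74·ex + -2.92·ey = (4.0470,-0.4016)
θ=281°: B = A + 1.00·(cos281°, sin281°) = (0.1908, -0.9816)
θ=281°: |BD| = 4.9084
θ=281°: circle(B,6.00) ∩ circle(D,10.00): a=-4.0653, h=4.4128
θ=281°:   candidates: C₊=(-4.6749,2.5290) cross=21.660; C₋=(-2.9099,-6.1183) cross=-21.660
θ=281°:   branch + wants cross > 0 → take C=(-4.6749,2.5290) (cross=21.660)
θ=281°: ex = (C−B)/|BC| = (-0.8110,0.5851); ey = (-0.5851,-0.8110)
θ=281°: P = B + -2.74·ex + -2.92·ey = (4.1213,-0.2168)

θ=275°: 4.05 -0.40
θ=281°: 4.12 -0.22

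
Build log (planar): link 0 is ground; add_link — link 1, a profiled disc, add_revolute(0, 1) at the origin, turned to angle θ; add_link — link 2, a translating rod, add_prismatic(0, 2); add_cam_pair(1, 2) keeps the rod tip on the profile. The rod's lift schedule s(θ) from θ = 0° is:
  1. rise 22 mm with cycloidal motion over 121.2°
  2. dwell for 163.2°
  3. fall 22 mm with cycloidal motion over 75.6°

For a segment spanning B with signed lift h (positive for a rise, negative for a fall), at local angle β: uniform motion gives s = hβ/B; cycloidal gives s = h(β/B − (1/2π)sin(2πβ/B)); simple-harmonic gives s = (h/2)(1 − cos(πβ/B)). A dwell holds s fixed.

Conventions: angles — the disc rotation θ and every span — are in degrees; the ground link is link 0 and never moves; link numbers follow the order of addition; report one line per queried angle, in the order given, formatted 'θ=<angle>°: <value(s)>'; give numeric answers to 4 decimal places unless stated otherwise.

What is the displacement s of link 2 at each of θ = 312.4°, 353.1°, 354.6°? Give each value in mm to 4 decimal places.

seg 1 [0°–121.2°] cycloidal, h=22: full span → s += 22 → s = 22.0000
seg 2 [121.2°–284.4°] dwell: s stays 22.0000
seg 3 [284.4°–360°] cycloidal, h=-22: θ=312.4° here. β=28, B=75.6. -22·(0.3704 − sin(2π·0.3704)/(2π)) = -5.6013 → s = 16.3987
seg 3 [284.4°–360°] cycloidal, h=-22: θ=353.1° here. β=68.7, B=75.6. -22·(0.9087 − sin(2π·0.9087)/(2π)) = -21.8917 → s = 0.1083
seg 3 [284.4°–360°] cycloidal, h=-22: θ=354.6° here. β=70.2, B=75.6. -22·(0.9286 − sin(2π·0.9286)/(2π)) = -21.9478 → s = 0.0522

θ=312.4°: 16.3987
θ=353.1°: 0.1083
θ=354.6°: 0.0522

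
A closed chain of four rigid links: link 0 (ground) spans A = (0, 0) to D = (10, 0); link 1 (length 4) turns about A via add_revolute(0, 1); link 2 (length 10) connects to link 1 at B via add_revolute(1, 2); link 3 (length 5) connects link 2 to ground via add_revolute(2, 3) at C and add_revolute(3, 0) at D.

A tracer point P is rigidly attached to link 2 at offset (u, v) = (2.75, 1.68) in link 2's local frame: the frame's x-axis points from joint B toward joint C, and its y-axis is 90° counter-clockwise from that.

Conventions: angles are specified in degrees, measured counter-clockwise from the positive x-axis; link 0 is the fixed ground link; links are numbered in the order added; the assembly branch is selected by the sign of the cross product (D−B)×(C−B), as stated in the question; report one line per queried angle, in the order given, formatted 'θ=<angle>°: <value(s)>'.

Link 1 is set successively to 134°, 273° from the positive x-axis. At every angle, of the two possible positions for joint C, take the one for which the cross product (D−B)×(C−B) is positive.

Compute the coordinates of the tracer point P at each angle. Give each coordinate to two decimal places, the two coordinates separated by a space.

A=(0,0), D=(10.00,0)
θ=134°: B = A + 4.00·(cos134°, sin134°) = (-2.7786, 2.8774)
θ=134°: |BD| = 13.0986
θ=134°: circle(B,10.00) ∩ circle(D,5.00): a=9.4122, h=3.3780
θ=134°:   candidates: C₊=(7.1457,4.1052) cross=44.246; C₋=(5.6616,-2.4857) cross=-44.246
θ=134°:   branch + wants cross > 0 → take C=(7.1457,4.1052) (cross=44.246)
θ=134°: ex = (C−B)/|BC| = (0.9924,0.1228); ey = (-0.1228,0.9924)
θ=134°: P = B + 2.75·ex + 1.68·ey = (-0.2557,4.8823)
θ=273°: B = A + 4.00·(cos273°, sin273°) = (0.2093, -3.9945)
θ=273°: |BD| = 10.5742
θ=273°: circle(B,10.00) ∩ circle(D,5.00): a=8.8335, h=4.6872
θ=273°:   candidates: C₊=(6.6176,3.6823) cross=49.563; C₋=(10.1589,-4.9975) cross=-49.563
θ=273°:   branch + wants cross > 0 → take C=(6.6176,3.6823) (cross=49.563)
θ=273°: ex = (C−B)/|BC| = (0.6408,0.7677); ey = (-0.7677,0.6408)
θ=273°: P = B + 2.75·ex + 1.68·ey = (0.6819,-0.8068)

θ=134°: -0.26 4.88
θ=273°: 0.68 -0.81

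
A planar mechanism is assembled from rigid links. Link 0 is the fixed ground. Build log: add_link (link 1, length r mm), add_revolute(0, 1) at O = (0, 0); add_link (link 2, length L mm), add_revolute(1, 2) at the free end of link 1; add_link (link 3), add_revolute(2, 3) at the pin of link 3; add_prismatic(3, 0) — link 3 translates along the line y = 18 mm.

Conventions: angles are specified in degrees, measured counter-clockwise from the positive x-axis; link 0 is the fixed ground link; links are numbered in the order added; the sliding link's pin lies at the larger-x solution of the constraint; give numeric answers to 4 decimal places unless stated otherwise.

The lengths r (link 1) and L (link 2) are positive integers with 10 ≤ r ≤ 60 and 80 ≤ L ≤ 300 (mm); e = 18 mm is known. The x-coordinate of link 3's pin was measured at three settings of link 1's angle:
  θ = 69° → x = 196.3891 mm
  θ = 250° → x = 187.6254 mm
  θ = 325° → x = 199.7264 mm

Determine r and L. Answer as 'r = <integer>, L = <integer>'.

constraint per measurement: (x − r cos θ)² + (r sin θ − e)² = L²
subtracting the θ₁ and θ₂ equations cancels the r² and L² terms:
r = (x₁² − x₂²) / (2[(x₁cos θ₁ + e sin θ₁) − (x₂cos θ₂ + e sin θ₂)]) = 10.0000 → r = 10
L² = (x₁ − r cos θ₁)² + (r sin θ₁ − e)² = 37248.9985 → L = 193.0000 → L = 193
check at θ₃=325°: x = 199.7264 (printed 199.7264) ✓

r = 10, L = 193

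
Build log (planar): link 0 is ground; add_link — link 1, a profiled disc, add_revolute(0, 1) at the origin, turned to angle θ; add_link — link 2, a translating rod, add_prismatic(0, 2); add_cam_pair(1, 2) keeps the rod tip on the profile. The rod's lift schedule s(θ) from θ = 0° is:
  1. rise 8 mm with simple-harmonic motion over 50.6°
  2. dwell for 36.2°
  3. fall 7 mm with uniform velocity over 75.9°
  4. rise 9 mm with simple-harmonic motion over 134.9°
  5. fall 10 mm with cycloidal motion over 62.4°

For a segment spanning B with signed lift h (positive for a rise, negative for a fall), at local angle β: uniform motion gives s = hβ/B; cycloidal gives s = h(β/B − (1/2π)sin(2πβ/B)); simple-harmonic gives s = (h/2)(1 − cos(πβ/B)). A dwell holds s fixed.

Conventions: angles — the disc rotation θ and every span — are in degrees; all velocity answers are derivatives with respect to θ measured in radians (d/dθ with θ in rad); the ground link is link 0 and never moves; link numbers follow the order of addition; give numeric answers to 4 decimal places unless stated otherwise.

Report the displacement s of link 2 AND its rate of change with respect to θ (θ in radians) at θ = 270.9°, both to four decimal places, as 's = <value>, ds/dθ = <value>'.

seg 1 [0°–50.6°] simple-harmonic, h=8: full span → s += 8 → s = 8.0000
seg 2 [50.6°–86.8°] dwell: s stays 8.0000
seg 3 [86.8°–162.7°] uniform, h=-7: full span → s += -7 → s = 1.0000
seg 4 [162.7°–297.6°] simple-harmonic, h=9: θ=270.9° here. β=108.2, B=134.9. 9/2·(1 − cos(π·0.8021)) = 8.1577 → s = 9.1577
velocity in seg [162.7°–297.6°] (simple-harmonic), θ in radians: β = 108.2° = 1.8884 rad, B = 134.9° = 2.3544 rad; ds/dθ = (πh/(2B)) sin(πβ/B) = (π·9/(2·2.3544)) sin(π·0.8021) = 3.497575 mm/rad

s = 9.1577, ds/dθ = 3.4976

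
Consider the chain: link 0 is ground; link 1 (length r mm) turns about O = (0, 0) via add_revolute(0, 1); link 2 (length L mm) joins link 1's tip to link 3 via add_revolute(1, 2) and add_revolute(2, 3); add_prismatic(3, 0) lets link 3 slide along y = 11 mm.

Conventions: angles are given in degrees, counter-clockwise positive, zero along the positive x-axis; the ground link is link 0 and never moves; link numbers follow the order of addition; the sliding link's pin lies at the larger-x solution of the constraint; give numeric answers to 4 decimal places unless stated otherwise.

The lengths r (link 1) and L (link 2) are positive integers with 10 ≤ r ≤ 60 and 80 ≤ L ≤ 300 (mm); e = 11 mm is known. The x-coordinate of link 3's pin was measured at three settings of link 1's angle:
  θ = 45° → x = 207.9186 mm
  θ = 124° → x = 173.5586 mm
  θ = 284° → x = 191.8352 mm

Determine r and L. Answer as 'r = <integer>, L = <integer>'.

constraint per measurement: (x − r cos θ)² + (r sin θ − e)² = L²
subtracting the θ₁ and θ₂ equations cancels the r² and L² terms:
r = (x₁² − x₂²) / (2[(x₁cos θ₁ + e sin θ₁) − (x₂cos θ₂ + e sin θ₂)]) = 27.0000 → r = 27
L² = (x₁ − r cos θ₁)² + (r sin θ₁ − e)² = 35721.0076 → L = 189.0000 → L = 189
check at θ₃=284°: x = 191.8352 (printed 191.8352) ✓

r = 27, L = 189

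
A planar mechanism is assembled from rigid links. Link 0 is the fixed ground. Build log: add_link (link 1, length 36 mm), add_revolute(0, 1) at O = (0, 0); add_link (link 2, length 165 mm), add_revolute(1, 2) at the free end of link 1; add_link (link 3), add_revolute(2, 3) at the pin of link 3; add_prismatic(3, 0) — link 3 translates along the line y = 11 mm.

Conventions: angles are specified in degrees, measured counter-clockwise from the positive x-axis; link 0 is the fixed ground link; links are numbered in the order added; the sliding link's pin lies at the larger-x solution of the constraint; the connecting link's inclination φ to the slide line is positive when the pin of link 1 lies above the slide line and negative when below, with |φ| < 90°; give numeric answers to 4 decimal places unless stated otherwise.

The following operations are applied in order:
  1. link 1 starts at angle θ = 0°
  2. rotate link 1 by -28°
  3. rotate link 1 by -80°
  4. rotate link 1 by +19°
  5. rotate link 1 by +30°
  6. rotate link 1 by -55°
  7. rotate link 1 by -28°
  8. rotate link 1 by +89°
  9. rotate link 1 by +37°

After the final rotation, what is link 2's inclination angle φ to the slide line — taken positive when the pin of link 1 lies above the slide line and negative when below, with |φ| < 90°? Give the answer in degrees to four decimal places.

geometry: r = 36 mm, L = 165 mm, e = 11 mm; θ starts at 0°
rotate link 1 by -28°: θ ← 0° -28° = -28°
rotate link 1 by -80°: θ ← -28° -80° = -108°
rotate link 1 by +19°: θ ← -108° +19° = -89°
rotate link 1 by +30°: θ ← -89° +30° = -59°
rotate link 1 by -55°: θ ← -59° -55° = -114°
rotate link 1 by -28°: θ ← -114° -28° = -142°
rotate link 1 by +89°: θ ← -142° +89° = -53°
rotate link 1 by +37°: θ ← -53° +37° = -16°
h = r sin θ − e = -9.922945 − 11 = -20.922945
sin φ = h / L = -20.922945 / 165 = -0.12680573
φ = arcsin(-0.12680573) = -7.285046°

-7.2850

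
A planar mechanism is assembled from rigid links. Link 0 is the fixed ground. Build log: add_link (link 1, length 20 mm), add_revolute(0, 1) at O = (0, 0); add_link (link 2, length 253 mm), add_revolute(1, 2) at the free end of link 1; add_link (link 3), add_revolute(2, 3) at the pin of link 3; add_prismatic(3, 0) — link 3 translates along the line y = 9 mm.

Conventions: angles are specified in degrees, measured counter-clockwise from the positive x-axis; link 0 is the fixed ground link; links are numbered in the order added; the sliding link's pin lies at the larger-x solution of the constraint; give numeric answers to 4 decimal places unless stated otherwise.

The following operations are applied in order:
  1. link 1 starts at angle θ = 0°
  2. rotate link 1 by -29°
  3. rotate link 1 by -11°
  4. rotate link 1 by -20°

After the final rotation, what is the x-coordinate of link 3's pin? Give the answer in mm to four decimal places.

geometry: r = 20 mm, L = 253 mm, e = 9 mm; θ starts at 0°
rotate link 1 by -29°: θ ← 0° -29° = -29°
rotate link 1 by -11°: θ ← -29° -11° = -40°
rotate link 1 by -20°: θ ← -40° -20° = -60°
crank pin P = (r cos θ, r sin θ) = (10.000000, -17.320508)
h = r sin θ − e = -17.320508 − 9 = -26.320508
x = r cos θ + √(L² − h²) = 10.000000 + 251.627166 = 261.627166

261.6272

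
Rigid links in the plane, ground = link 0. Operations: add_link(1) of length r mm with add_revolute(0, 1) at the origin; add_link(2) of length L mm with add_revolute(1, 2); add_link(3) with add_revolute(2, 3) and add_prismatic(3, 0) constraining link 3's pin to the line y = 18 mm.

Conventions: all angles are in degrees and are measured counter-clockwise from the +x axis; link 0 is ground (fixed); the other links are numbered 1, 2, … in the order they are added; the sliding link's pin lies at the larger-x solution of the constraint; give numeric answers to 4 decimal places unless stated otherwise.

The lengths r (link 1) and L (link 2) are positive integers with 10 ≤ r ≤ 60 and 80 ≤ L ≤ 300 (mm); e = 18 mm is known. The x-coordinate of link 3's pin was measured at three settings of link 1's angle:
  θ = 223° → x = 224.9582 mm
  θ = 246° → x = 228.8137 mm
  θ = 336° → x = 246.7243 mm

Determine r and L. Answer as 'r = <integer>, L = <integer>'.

constraint per measurement: (x − r cos θ)² + (r sin θ − e)² = L²
subtracting the θ₁ and θ₂ equations cancels the r² and L² terms:
r = (x₁² − x₂²) / (2[(x₁cos θ₁ + e sin θ₁) − (x₂cos θ₂ + e sin θ₂)]) = 13.0000 → r = 13
L² = (x₁ − r cos θ₁)² + (r sin θ₁ − e)² = 55695.9913 → L = 236.0000 → L = 236
check at θ₃=336°: x = 246.7243 (printed 246.7243) ✓

r = 13, L = 236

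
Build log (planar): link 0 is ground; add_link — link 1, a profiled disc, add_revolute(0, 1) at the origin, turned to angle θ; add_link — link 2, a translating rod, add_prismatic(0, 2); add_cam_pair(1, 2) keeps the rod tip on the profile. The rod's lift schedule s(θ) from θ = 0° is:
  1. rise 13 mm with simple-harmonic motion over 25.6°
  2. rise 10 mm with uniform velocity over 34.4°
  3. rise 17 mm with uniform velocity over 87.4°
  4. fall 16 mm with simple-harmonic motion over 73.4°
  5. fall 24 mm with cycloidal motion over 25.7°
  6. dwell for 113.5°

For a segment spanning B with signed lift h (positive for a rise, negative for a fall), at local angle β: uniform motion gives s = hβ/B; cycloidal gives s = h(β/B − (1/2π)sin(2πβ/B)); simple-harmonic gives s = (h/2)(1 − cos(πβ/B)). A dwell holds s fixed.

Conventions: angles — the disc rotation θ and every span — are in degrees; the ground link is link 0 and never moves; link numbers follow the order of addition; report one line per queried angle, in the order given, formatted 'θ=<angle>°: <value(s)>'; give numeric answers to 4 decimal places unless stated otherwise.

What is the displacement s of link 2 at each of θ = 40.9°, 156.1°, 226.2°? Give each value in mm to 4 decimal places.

seg 1 [0°–25.6°] simple-harmonic, h=13: full span → s += 13 → s = 13.0000
seg 2 [25.6°–60°] uniform, h=10: θ=40.9° here. β=15.3, B=34.4. 10·15.3/34.4 = 4.4477 → s = 17.4477
seg 2 [25.6°–60°] uniform, h=10: full span → s += 10 → s = 23.0000
seg 3 [60°–147.4°] uniform, h=17: full span → s += 17 → s = 40.0000
seg 4 [147.4°–220.8°] simple-harmonic, h=-16: θ=156.1° here. β=8.7, B=73.4. -16/2·(1 − cos(π·0.1185)) = -0.5483 → s = 39.4517
seg 4 [147.4°–220.8°] simple-harmonic, h=-16: full span → s += -16 → s = 24.0000
seg 5 [220.8°–246.5°] cycloidal, h=-24: θ=226.2° here. β=5.4, B=25.7. -24·(0.2101 − sin(2π·0.2101)/(2π)) = -1.3424 → s = 22.6576

θ=40.9°: 17.4477
θ=156.1°: 39.4517
θ=226.2°: 22.6576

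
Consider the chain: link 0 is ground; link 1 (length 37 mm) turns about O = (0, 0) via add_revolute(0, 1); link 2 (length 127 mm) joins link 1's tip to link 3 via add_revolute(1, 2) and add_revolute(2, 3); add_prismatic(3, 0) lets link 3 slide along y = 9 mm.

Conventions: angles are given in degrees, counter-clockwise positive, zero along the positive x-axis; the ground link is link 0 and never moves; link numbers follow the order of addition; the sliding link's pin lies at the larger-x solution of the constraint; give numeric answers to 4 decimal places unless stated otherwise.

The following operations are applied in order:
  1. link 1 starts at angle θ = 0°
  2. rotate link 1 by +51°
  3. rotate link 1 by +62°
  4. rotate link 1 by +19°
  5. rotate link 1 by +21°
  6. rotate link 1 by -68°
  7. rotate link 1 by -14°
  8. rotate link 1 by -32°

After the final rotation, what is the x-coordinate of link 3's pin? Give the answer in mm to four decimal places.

geometry: r = 37 mm, L = 127 mm, e = 9 mm; θ starts at 0°
rotate link 1 by +51°: θ ← 0° +51° = 51°
rotate link 1 by +62°: θ ← 51° +62° = 113°
rotate link 1 by +19°: θ ← 113° +19° = 132°
rotate link 1 by +21°: θ ← 132° +21° = 153°
rotate link 1 by -68°: θ ← 153° -68° = 85°
rotate link 1 by -14°: θ ← 85° -14° = 71°
rotate link 1 by -32°: θ ← 71° -32° = 39°
crank pin P = (r cos θ, r sin θ) = (28.754401, 23.284854)
h = r sin θ − e = 23.284854 − 9 = 14.284854
x = r cos θ + √(L² − h²) = 28.754401 + 126.194069 = 154.948469

154.9485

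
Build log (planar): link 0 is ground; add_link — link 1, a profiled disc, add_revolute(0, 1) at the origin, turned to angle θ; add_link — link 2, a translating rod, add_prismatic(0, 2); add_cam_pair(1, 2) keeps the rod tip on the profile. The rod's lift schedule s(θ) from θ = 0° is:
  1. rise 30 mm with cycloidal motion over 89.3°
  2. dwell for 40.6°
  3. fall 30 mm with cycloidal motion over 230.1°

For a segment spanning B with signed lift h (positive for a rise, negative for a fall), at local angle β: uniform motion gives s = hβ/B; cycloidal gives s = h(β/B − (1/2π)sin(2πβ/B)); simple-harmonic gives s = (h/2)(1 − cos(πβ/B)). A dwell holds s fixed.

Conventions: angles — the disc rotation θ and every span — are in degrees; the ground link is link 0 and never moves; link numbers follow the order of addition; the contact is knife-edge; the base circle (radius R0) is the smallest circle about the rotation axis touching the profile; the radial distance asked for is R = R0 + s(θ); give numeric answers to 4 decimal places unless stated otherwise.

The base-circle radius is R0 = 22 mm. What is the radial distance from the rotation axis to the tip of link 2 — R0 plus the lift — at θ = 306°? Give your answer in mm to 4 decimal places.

seg 1 [0°–89.3°] cycloidal, h=30: full span → s += 30 → s = 30.0000
seg 2 [89.3°–129.9°] dwell: s stays 30.0000
seg 3 [129.9°–360°] cycloidal, h=-30: θ=306° here. β=176.1, B=230.1. -30·(0.7653 − sin(2π·0.7653)/(2π)) = -27.7121 → s = 2.2879
R = R0 + s = 22 + 2.2879 = 24.2879

24.2879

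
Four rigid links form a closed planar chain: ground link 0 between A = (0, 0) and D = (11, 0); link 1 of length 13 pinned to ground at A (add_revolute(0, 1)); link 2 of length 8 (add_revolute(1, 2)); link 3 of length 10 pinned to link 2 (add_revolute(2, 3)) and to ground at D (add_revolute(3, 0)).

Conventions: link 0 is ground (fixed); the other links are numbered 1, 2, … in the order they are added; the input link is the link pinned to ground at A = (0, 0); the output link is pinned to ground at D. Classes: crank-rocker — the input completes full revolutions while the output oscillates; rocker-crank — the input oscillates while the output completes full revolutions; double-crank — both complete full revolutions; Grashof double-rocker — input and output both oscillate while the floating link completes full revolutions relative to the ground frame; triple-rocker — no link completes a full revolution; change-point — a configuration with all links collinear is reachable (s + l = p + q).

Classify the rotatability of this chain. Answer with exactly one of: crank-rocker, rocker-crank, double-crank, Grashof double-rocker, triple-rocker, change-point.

lengths: ground=11, input=13, coupler=8, output=10
sorted: s=8 (shortest), l=13 (longest), p+q=21
s + l = 21 vs p + q = 21
s + l = p + q → change-point (collinear configuration reachable)

change-point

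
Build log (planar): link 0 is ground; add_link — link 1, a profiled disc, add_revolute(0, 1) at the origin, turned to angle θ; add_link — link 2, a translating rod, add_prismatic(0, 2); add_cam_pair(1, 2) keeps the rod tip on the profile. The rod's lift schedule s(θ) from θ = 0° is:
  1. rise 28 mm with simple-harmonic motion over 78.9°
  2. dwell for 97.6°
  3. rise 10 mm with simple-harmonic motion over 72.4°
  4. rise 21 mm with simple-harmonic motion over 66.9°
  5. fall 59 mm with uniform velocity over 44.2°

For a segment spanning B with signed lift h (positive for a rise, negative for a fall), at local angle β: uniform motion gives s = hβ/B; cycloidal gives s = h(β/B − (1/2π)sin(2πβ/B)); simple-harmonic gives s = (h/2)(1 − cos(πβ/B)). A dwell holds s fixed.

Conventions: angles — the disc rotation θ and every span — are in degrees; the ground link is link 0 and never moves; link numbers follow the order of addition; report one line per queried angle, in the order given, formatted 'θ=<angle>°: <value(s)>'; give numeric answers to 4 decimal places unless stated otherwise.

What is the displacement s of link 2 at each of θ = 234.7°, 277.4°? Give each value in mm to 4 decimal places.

seg 1 [0°–78.9°] simple-harmonic, h=28: full span → s += 28 → s = 28.0000
seg 2 [78.9°–176.5°] dwell: s stays 28.0000
seg 3 [176.5°–248.9°] simple-harmonic, h=10: θ=234.7° here. β=58.2, B=72.4. 10/2·(1 − cos(π·0.8039)) = 9.0805 → s = 37.0805
seg 3 [176.5°–248.9°] simple-harmonic, h=10: full span → s += 10 → s = 38.0000
seg 4 [248.9°–315.8°] simple-harmonic, h=21: θ=277.4° here. β=28.5, B=66.9. 21/2·(1 − cos(π·0.4260)) = 8.0812 → s = 46.0812

θ=234.7°: 37.0805
θ=277.4°: 46.0812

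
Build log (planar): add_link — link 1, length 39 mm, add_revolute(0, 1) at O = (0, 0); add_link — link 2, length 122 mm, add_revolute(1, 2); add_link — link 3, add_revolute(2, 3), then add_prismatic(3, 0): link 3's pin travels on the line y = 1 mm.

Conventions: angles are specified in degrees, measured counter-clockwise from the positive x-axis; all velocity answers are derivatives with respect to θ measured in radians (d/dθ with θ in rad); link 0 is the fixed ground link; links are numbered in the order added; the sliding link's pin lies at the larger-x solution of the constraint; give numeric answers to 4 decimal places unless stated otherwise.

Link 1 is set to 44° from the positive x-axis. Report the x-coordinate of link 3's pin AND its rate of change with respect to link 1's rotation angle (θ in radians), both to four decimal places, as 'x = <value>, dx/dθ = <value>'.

geometry: r = 39 mm, L = 122 mm, e = 1 mm
crank pin P = (r cos θ, r sin θ) = (28.054252, 27.091676)
h = r sin θ − e = 27.091676 − 1 = 26.091676
x = r cos θ + √(L² − h²) = 28.054252 + 119.177281 = 147.231534
dx/dθ = −r sin θ − h·r cos θ/√(L² − h²) (θ in radians; h = 26.091676) = -33.233640

x = 147.2315, dx/dθ = -33.2336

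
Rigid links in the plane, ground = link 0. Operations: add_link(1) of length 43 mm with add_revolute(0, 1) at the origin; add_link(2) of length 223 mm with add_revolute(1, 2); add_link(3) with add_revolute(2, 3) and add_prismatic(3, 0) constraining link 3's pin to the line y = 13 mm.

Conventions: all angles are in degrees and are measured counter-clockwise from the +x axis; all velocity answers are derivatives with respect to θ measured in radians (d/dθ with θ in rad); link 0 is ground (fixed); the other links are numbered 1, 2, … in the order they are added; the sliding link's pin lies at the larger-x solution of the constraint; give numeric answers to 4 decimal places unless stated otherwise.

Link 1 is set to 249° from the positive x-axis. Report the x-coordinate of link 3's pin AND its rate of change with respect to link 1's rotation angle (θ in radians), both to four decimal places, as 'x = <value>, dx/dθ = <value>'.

geometry: r = 43 mm, L = 223 mm, e = 13 mm
crank pin P = (r cos θ, r sin θ) = (-15.409822, -40.143958)
h = r sin θ − e = -40.143958 − 13 = -53.143958
x = r cos θ + √(L² − h²) = -15.409822 + 216.574975 = 201.165153
dx/dθ = −r sin θ − h·r cos θ/√(L² − h²) (θ in radians; h = -53.143958) = 36.362640

x = 201.1652, dx/dθ = 36.3626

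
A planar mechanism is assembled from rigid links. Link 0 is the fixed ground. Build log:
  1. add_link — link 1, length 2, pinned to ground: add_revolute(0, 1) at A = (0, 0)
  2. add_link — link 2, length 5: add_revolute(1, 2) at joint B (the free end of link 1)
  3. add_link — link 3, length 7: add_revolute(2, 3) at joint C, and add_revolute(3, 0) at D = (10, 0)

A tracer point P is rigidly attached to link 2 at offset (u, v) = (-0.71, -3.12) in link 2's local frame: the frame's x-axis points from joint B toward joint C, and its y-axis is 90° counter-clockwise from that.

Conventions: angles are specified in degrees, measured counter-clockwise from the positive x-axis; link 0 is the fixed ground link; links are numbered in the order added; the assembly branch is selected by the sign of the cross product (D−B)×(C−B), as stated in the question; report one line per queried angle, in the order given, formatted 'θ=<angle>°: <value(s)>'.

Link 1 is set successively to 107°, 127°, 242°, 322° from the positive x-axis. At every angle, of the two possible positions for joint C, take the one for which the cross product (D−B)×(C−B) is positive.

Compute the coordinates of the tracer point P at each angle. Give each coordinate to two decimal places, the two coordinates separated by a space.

A=(0,0), D=(10.00,0)
θ=107°: B = A + 2.00·(cos107°, sin107°) = (-0.5847, 1.9126)
θ=107°: |BD| = 10.7562
θ=107°: circle(B,5.00) ∩ circle(D,7.00): a=4.2624, h=2.6137
θ=107°:   candidates: C₊=(4.0745,3.7268) cross=28.114; C₋=(3.1450,-1.4174) cross=-28.114
θ=107°:   branch + wants cross > 0 → take C=(4.0745,3.7268) (cross=28.114)
θ=107°: ex = (C−B)/|BC| = (0.9319,0.3628); ey = (-0.3628,0.9319)
θ=107°: P = B + -0.71·ex + -3.12·ey = (-0.1143,-1.2524)
θ=127°: B = A + 2.00·(cos127°, sin127°) = (-1.2036, 1.5973)
θ=127°: |BD| = 11.3169
θ=127°: circle(B,5.00) ∩ circle(D,7.00): a=4.5981, h=1.9640
θ=127°:   candidates: C₊=(3.6256,2.8927) cross=22.227; C₋=(3.0712,-0.9961) cross=-22.227
θ=127°:   branch + wants cross > 0 → take C=(3.6256,2.8927) (cross=22.227)
θ=127°: ex = (C−B)/|BC| = (0.9659,0.2591); ey = (-0.2591,0.9659)
θ=127°: P = B + -0.71·ex + -3.12·ey = (-1.0811,-1.6001)
θ=242°: B = A + 2.00·(cos242°, sin242°) = (-0.9389, -1.7659)
θ=242°: |BD| = 11.0806
θ=242°: circle(B,5.00) ∩ circle(D,7.00): a=4.4573, h=2.2655
θ=242°:   candidates: C₊=(3.1003,1.1810) cross=25.103; C₋=(3.8224,-3.2921) cross=-25.103
θ=242°:   branch + wants cross > 0 → take C=(3.1003,1.1810) (cross=25.103)
θ=242°: ex = (C−B)/|BC| = (0.8079,0.5894); ey = (-0.5894,0.8079)
θ=242°: P = B + -0.71·ex + -3.12·ey = (0.3263,-4.7049)
θ=322°: B = A + 2.00·(cos322°, sin322°) = (1.5760, -1.2313)
θ=322°: |BD| = 8.5135
θ=322°: circle(B,5.00) ∩ circle(D,7.00): a=2.8472, h=4.1102
θ=322°:   candidates: C₊=(3.7988,3.2474) cross=34.992; C₋=(4.9878,-4.8865) cross=-34.992
θ=322°:   branch + wants cross > 0 → take C=(3.7988,3.2474) (cross=34.992)
θ=322°: ex = (C−B)/|BC| = (0.4446,0.8957); ey = (-0.8957,0.4446)
θ=322°: P = B + -0.71·ex + -3.12·ey = (4.0551,-3.2543)

θ=107°: -0.11 -1.25
θ=127°: -1.08 -1.60
θ=242°: 0.33 -4.70
θ=322°: 4.06 -3.25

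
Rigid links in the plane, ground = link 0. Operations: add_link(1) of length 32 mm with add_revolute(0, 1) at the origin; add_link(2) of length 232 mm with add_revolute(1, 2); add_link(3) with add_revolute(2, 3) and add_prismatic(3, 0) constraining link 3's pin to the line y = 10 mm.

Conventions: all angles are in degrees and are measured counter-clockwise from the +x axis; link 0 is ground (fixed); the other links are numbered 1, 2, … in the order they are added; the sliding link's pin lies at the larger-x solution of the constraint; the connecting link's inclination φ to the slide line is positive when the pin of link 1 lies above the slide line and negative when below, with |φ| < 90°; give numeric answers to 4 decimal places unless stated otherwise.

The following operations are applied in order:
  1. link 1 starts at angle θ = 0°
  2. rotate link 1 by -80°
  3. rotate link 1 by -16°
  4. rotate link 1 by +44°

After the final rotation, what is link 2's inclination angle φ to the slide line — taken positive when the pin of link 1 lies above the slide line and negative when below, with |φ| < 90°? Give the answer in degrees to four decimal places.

geometry: r = 32 mm, L = 232 mm, e = 10 mm; θ starts at 0°
rotate link 1 by -80°: θ ← 0° -80° = -80°
rotate link 1 by -16°: θ ← -80° -16° = -96°
rotate link 1 by +44°: θ ← -96° +44° = -52°
h = r sin θ − e = -25.216344 − 10 = -35.216344
sin φ = h / L = -35.216344 / 232 = -0.15179459
φ = arcsin(-0.15179459) = -8.730940°

-8.7309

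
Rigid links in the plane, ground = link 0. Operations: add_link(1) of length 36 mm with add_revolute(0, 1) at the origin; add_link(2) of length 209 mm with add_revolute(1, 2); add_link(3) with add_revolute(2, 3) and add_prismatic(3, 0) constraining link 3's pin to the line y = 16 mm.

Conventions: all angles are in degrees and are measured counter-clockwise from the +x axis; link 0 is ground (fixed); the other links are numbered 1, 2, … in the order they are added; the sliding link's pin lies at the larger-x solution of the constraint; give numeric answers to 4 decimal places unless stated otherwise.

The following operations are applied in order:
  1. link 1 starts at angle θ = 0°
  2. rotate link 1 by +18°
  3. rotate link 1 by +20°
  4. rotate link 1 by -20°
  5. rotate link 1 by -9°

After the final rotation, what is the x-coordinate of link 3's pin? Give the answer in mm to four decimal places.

geometry: r = 36 mm, L = 209 mm, e = 16 mm; θ starts at 0°
rotate link 1 by +18°: θ ← 0° +18° = 18°
rotate link 1 by +20°: θ ← 18° +20° = 38°
rotate link 1 by -20°: θ ← 38° -20° = 18°
rotate link 1 by -9°: θ ← 18° -9° = 9°
crank pin P = (r cos θ, r sin θ) = (35.556780, 5.631641)
h = r sin θ − e = 5.631641 − 16 = -10.368359
x = r cos θ + √(L² − h²) = 35.556780 + 208.742658 = 244.299438

244.2994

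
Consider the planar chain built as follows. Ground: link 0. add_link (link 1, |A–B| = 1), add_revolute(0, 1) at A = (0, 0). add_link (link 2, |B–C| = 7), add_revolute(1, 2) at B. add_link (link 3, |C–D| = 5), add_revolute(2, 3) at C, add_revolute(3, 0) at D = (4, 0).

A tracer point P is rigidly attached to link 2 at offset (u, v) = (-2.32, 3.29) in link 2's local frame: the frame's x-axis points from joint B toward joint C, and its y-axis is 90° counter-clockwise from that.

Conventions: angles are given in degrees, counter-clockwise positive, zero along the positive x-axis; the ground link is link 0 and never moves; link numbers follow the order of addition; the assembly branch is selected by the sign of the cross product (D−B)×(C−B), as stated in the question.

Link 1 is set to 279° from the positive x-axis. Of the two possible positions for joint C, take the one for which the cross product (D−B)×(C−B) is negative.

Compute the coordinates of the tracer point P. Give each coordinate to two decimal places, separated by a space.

A=(0,0), D=(4.00,0)
B = A + 1.00·(cos279°, sin279°) = (0.1564, -0.9877)
|BD| = 3.9684
circle(B,7.00) ∩ circle(D,5.00): a=5.0081, h=4.8907
  candidates: C₊=(3.7897,4.9956) cross=19.409; C₋=(6.2242,-4.4781) cross=-19.409
  branch - wants cross < 0 → take C=(6.2242,-4.4781) (cross=-19.409)
ex = (C−B)/|BC| = (0.8668,-0.4986); ey = (0.4986,0.8668)
P = B + -2.32·ex + 3.29·ey = (-0.2141,3.0210)

-0.21 3.02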